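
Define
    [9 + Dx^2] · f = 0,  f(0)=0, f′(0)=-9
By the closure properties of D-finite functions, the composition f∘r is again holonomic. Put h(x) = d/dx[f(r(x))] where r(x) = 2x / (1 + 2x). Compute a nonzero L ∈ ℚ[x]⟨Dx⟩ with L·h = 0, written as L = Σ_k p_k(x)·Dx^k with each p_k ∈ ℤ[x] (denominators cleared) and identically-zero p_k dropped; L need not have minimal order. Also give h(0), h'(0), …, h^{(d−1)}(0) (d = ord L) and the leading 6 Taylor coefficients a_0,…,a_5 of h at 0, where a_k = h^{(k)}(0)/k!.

L = (60 + 96·x + 96·x^2) + (12 + 72·x + 144·x^2 + 96·x^3)·Dx + (1 + 8·x + 24·x^2 + 32·x^3 + 16·x^4)·Dx^2  (order 2).
h: a_k = -18, 72, 108, -2016, 10548, -36720, …
ICs: h(0) = -18, h′(0) = 72.

f: a_k = 0, -9, 0, 27/2, 0, -243/40, …
Substitute x→r, Dx→(1/r')Dx; clear ⇒ L₀.
Differentiate: ansatz ord ≤ ord L₀ ⇒ L.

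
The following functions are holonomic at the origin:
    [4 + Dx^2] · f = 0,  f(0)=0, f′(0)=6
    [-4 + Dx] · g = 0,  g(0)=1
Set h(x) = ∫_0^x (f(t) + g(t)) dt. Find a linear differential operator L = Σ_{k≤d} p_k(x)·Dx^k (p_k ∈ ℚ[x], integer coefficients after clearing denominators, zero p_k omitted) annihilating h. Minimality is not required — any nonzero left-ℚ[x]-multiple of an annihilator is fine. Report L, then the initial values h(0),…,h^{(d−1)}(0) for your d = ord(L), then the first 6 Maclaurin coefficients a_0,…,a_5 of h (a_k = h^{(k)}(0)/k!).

L = -16·Dx + 4·Dx^2 - 4·Dx^3 + Dx^4  (order 4).
h: a_k = 0, 1, 5, 8/3, 5/3, 32/15, …
ICs: h(0) = 0, h′(0) = 1, h′′(0) = 10, h′′′(0) = 16.

f: a_k = 0, 6, 0, -4, 0, 4/5, …
g: a_k = 1, 4, 8, 32/3, 32/3, 128/15, …
Sum ⇒ L₀ = lclm(L_f,L_g) in ℚ(x)⟨Dx⟩.
Integrate: L := L₀·Dx.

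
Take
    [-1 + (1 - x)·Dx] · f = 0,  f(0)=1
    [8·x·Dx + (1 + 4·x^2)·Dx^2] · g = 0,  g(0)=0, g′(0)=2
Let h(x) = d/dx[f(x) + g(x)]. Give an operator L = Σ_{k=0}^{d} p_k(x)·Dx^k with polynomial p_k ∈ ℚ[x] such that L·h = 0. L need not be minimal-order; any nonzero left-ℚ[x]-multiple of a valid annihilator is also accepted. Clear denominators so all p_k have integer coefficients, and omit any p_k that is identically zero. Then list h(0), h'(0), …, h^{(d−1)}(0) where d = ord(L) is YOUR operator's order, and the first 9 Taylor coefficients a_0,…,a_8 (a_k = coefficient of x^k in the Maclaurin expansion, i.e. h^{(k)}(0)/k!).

f: a_k = 1, 1, 1, 1, 1, 1, 1, 1, 1, …
g: a_k = 0, 2, 0, -8/3, 0, 32/5, 0, -128/7, 0, …
f+g: L₀ = lclm(L_f,L_g), ord ≤ 1+2.
h=h₀': d/dx-closure on L₀ ⇒ L.
L = (-8 + 32·x + 96·x^2) + (7 - 8·x - 20·x^2 + 96·x^3)·Dx + (-1 - 3·x - 12·x^3 + 16·x^4)·Dx^2  (order 2).
h: a_k = 3, 2, -5, 4, 37, 6, -121, 8, 521, …
ICs: h(0) = 3, h′(0) = 2.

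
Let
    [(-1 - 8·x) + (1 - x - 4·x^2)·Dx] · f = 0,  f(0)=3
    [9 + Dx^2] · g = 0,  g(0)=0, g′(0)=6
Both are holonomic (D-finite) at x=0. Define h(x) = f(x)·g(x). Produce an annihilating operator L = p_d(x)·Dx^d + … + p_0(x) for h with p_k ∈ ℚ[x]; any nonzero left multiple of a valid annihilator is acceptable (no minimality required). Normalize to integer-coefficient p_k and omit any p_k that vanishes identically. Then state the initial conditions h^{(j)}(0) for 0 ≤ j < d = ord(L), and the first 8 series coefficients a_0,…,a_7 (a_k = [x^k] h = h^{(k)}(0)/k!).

f: a_k = 3, 3, 15, 27, 87, 195, 543, 1323, …
g: a_k = 0, 6, 0, -9, 0, 81/20, 0, -243/280, …
Sym-product of L_f,L_g gives L₀ (≤ ord 2).
L = (-1 + 9·x + 36·x^2) + (2 + 16·x)·Dx + (-1 + x + 4·x^2)·Dx^2  (order 2).
h: a_k = 0, 18, 18, 63, 135, 7983/20, 18783/20, 709281/280, …
ICs: h(0) = 0, h′(0) = 18.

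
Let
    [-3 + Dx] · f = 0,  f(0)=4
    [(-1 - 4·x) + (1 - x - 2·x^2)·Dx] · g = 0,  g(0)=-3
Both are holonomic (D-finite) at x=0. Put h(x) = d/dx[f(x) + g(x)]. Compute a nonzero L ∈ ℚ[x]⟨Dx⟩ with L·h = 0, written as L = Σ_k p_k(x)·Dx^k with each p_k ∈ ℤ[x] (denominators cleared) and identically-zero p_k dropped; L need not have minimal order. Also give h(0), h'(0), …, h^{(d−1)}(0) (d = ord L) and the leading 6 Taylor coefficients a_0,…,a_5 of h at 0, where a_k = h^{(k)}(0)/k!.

L = (12 + 126·x + 144·x^2 + 336·x^3 + 144·x^4) + (-7 - 42·x - 81·x^2 - 88·x^3 + 60·x^4 + 48·x^5)·Dx + (1 + 11·x^2 - 8·x^3 - 36·x^4 - 16·x^5)·Dx^2  (order 2).
h: a_k = 9, 18, 9, -78, -549/2, -7497/10, …
ICs: h(0) = 9, h′(0) = 18.

f: a_k = 4, 12, 18, 18, 27/2, 81/10, …
g: a_k = -3, -3, -9, -15, -33, -63, …
Weyl lclm of L_f,L_g ⇒ L₀ (ord ≤ 2).
h₀' ⇒ L via d/dx closure of L₀.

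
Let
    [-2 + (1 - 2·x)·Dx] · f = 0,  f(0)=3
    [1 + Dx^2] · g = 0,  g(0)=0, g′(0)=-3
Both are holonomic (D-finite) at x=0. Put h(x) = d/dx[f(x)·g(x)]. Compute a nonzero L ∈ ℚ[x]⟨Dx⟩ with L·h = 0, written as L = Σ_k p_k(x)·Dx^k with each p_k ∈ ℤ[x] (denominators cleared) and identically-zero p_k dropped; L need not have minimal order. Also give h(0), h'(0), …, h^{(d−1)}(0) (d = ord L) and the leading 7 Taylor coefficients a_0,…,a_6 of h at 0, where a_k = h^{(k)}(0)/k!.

L = (-7 - 4·x + 4·x^2) + (-4 + 8·x)·Dx + (1 - 4·x + 4·x^2)·Dx^2  (order 2).
h: a_k = -9, -36, -207/2, -276, -5523/8, -16569/10, -309287/80, …
ICs: h(0) = -9, h′(0) = -36.

f: a_k = 3, 6, 12, 24, 48, 96, 192, …
g: a_k = 0, -3, 0, 1/2, 0, -1/40, 0, …
Sym-product of L_f,L_g gives L₀ (≤ ord 2).
h=h₀': d/dx-closure on L₀ ⇒ L.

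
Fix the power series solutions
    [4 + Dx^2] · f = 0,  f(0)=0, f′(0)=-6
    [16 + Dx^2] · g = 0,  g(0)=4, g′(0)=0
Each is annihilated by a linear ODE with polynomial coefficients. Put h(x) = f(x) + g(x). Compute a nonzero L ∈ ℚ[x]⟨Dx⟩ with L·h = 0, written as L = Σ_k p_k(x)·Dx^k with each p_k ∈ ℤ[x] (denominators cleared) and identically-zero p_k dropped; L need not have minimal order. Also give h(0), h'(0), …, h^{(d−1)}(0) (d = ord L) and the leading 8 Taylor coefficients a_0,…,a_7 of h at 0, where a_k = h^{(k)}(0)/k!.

L = 64 + 20·Dx^2 + Dx^4  (order 4).
h: a_k = 4, -6, -32, 4, 128/3, -4/5, -1024/45, 8/105, …
ICs: h(0) = 4, h′(0) = -6, h′′(0) = -64, h′′′(0) = 24.

f: a_k = 0, -6, 0, 4, 0, -4/5, 0, 8/105, …
g: a_k = 4, 0, -32, 0, 128/3, 0, -1024/45, 0, …
f+g: L₀ = lclm(L_f,L_g), ord ≤ 2+2.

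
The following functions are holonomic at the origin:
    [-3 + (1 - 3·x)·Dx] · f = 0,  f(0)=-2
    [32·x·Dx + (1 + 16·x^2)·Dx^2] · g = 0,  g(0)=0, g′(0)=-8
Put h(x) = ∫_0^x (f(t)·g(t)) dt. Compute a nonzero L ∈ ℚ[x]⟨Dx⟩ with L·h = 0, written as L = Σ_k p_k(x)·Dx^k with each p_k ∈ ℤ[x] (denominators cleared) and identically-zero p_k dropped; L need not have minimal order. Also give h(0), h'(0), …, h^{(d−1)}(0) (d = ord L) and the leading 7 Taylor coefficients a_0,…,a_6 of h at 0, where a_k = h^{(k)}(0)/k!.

L = 96·x·Dx + (6 - 32·x + 192·x^2)·Dx^2 + (-1 + 3·x - 16·x^2 + 48·x^3)·Dx^3  (order 3).
h: a_k = 0, 0, 8, 16, 44/3, 176/5, 3368/15, …
ICs: h(0) = 0, h′(0) = 0, h′′(0) = 16.

f: a_k = -2, -6, -18, -54, -162, -486, -1458, …
g: a_k = 0, -8, 0, 128/3, 0, -2048/5, 0, …
h₀=f·g: eliminate ⇒ L₀, order ≤ 1·2.
h=∫h₀ ⇒ L = L₀·Dx.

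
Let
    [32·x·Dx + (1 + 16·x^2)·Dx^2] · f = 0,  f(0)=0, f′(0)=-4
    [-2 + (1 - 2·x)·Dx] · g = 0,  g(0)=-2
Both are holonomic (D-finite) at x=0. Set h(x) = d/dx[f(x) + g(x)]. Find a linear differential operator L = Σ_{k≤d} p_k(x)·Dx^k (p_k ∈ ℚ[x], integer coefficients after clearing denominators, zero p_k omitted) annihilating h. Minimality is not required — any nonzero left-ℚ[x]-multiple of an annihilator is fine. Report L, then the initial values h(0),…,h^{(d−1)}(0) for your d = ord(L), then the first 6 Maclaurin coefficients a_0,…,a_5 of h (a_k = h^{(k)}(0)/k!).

L = (32 - 256·x - 1536·x^2) + (-14 + 32·x + 160·x^2 - 1536·x^3)·Dx + (1 + 6·x + 96·x^3 - 256·x^4)·Dx^2  (order 2).
h: a_k = -8, -16, 16, -128, -1344, -768, …
ICs: h(0) = -8, h′(0) = -16.

f: a_k = 0, -4, 0, 64/3, 0, -1024/5, …
g: a_k = -2, -4, -8, -16, -32, -64, …
f+g: L₀ = lclm(L_f,L_g), ord ≤ 2+1.
Differentiate: ansatz ord ≤ ord L₀ ⇒ L.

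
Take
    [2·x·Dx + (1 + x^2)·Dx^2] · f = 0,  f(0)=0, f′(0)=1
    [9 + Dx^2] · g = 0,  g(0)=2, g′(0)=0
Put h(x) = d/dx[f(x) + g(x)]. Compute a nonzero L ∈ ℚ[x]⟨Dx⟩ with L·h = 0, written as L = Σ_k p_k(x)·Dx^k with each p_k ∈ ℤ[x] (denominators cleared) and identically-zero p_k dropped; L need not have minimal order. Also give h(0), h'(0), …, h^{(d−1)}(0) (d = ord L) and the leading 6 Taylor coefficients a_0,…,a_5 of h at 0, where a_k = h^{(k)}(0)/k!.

f: a_k = 0, 1, 0, -1/3, 0, 1/5, …
g: a_k = 2, 0, -9, 0, 27/4, 0, …
Weyl lclm of L_f,L_g ⇒ L₀ (ord ≤ 4).
Derive L from L₀ (diff closure).
L = (-54·x + 540·x^3 + 162·x^5) + (63 + 279·x^2 + 297·x^4 + 81·x^6)·Dx + (-6·x + 60·x^3 + 18·x^5)·Dx^2 + (7 + 31·x^2 + 33·x^4 + 9·x^6)·Dx^3  (order 3).
h: a_k = 1, -18, -1, 27, 1, -243/20, …
ICs: h(0) = 1, h′(0) = -18, h′′(0) = -2.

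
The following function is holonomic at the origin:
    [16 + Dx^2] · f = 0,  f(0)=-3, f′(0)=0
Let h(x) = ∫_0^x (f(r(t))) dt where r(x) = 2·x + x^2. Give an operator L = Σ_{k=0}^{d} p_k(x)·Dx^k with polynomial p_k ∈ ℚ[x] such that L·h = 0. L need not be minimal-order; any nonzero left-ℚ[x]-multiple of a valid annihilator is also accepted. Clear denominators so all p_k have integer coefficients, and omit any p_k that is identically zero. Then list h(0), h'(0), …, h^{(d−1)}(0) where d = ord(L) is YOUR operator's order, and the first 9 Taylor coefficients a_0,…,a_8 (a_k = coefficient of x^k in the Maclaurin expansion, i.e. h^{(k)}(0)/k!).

L = (64 + 192·x + 192·x^2 + 64·x^3)·Dx - Dx^2 + (1 + x)·Dx^3  (order 3).
h: a_k = 0, -3, 0, 32, 24, -488/5, -512/3, 4864/105, 1888/5, …
ICs: h(0) = 0, h′(0) = -3, h′′(0) = 0.

f: a_k = -3, 0, 24, 0, -32, 0, 256/15, 0, -512/105, …
Substitute x→r, Dx→(1/r')Dx; clear ⇒ L₀.
h=∫₀ˣh₀: take L = L₀·Dx.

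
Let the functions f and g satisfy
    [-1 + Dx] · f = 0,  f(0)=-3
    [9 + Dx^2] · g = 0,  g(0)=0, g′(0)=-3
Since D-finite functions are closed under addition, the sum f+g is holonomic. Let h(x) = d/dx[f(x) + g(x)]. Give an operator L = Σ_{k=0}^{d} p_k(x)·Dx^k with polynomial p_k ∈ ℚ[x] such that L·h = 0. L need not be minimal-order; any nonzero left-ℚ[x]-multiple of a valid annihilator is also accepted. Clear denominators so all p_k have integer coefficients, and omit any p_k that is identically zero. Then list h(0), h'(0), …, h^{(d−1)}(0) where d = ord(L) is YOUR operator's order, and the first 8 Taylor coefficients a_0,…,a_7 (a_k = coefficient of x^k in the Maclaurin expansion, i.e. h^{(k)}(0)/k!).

L = 9 - 9·Dx + Dx^2 - Dx^3  (order 3).
h: a_k = -6, -3, 12, -1/2, -41/4, -1/40, 91/30, -1/1680, …
ICs: h(0) = -6, h′(0) = -3, h′′(0) = 24.

f: a_k = -3, -3, -3/2, -1/2, -1/8, -1/40, -1/240, -1/1680, …
g: a_k = 0, -3, 0, 9/2, 0, -81/40, 0, 243/560, …
h₀=f+g: left-lcm gives L₀, ord ≤ 3.
Differentiate: ansatz ord ≤ ord L₀ ⇒ L.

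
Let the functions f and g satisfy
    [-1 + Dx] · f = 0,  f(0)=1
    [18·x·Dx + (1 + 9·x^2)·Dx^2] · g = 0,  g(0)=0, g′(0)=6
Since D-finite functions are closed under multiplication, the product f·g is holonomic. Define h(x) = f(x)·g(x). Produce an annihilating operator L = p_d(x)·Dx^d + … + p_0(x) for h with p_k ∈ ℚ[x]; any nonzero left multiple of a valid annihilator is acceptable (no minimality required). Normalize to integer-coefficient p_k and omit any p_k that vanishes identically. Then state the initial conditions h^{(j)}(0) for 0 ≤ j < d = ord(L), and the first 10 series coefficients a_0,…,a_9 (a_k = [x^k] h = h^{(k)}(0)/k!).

f: a_k = 1, 1, 1/2, 1/6, 1/24, 1/120, 1/720, 1/5040, 1/40320, 1/362880, …
g: a_k = 0, 6, 0, -18, 0, 486/5, 0, -4374/7, 0, 4374, …
Product ⇒ symmetric product L₀, ord ≤ 2.
L = (1 - 18·x + 9·x^2) + (-2 + 18·x - 18·x^2)·Dx + (1 + 9·x^2)·Dx^2  (order 2).
h: a_k = 0, 6, 6, -15, -17, 1769/20, 377/4, -484679/840, -511397/840, 27320809/6720, …
ICs: h(0) = 0, h′(0) = 6.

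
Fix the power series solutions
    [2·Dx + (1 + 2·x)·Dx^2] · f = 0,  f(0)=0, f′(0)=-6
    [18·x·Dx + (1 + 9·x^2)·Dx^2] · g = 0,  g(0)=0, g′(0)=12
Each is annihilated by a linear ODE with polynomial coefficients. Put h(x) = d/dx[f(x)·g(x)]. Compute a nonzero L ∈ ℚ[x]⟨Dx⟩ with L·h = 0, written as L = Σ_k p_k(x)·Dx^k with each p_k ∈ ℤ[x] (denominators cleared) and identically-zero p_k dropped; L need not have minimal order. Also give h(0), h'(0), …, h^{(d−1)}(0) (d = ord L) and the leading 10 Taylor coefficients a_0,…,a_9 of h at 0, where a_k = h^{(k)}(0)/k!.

L = (792 + 3024·x + 22680·x^2 + 102384·x^3 + 174960·x^4 + 151632·x^5 + 104976·x^7) + (332 + 4752·x + 28908·x^2 + 127008·x^3 + 351216·x^4 + 542376·x^5 + 408240·x^6 + 157464·x^7 + 367416·x^8)·Dx + (44 + 916·x + 6696·x^2 + 27252·x^3 + 85860·x^4 + 193428·x^5 + 279936·x^6 + 224532·x^7 + 157464·x^8 + 209952·x^9)·Dx^2 + (10 + 76·x + 418·x^2 + 1728·x^3 + 5391·x^4 + 12960·x^5 + 24948·x^6 + 34992·x^7 + 29889·x^8 + 26244·x^9 + 26244·x^10)·Dx^3  (order 3).
h: a_k = 0, -144, 216, 480, -360, -33264/5, 39144/5, 47808, -1627128/35, -16203568/35, …
ICs: h(0) = 0, h′(0) = -144, h′′(0) = 432.

f: a_k = 0, -6, 6, -8, 12, -96/5, 32, -384/7, 96, -512/3, …
g: a_k = 0, 12, 0, -36, 0, 972/5, 0, -8748/7, 0, 8748, …
Sym-product of L_f,L_g gives L₀ (≤ ord 4).
h=h₀': d/dx-closure on L₀ ⇒ L.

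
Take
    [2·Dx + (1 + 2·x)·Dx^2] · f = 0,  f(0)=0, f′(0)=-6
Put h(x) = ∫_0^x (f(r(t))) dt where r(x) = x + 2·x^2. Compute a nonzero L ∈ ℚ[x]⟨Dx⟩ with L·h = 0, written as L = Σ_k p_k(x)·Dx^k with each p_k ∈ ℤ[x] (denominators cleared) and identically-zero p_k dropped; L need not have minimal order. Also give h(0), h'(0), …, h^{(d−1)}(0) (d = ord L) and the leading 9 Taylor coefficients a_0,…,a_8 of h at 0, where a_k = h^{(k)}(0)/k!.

L = (-2 + 8·x + 16·x^2)·Dx^2 + (1 + 6·x + 12·x^2 + 16·x^3)·Dx^3  (order 3).
h: a_k = 0, 0, -3, -2, 4, -12/5, -16/5, 64/7, -48/7, …
ICs: h(0) = 0, h′(0) = 0, h′′(0) = -6.

f: a_k = 0, -6, 6, -8, 12, -96/5, 32, -384/7, 96, …
h₀=f(r): pull back L_f along r ⇒ L₀.
∫: right-multiply L₀ by Dx.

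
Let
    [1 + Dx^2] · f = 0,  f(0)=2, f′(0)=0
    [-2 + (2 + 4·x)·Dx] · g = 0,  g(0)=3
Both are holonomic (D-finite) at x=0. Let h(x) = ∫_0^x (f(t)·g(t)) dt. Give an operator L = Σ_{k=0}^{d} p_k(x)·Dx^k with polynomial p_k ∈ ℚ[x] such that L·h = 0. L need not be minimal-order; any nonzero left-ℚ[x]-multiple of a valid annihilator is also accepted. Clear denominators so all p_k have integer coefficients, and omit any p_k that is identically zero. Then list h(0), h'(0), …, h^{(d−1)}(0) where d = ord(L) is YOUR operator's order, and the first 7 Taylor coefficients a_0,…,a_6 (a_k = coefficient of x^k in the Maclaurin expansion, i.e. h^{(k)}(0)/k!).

f: a_k = 2, 0, -1, 0, 1/12, 0, -1/360, …
g: a_k = 3, 3, -3/2, 3/2, -15/8, 21/8, -63/16, …
L₀ := L_f ⊗_s L_g (sym. prod.), ord ≤ 2.
h=∫₀ˣh₀: take L = L₀·Dx.
L = (4 + 4·x + 4·x^2)·Dx + (-2 - 4·x)·Dx^2 + (1 + 4·x + 4·x^2)·Dx^3  (order 3).
h: a_k = 0, 6, 3, -2, 0, -2/5, 2/3, …
ICs: h(0) = 0, h′(0) = 6, h′′(0) = 6.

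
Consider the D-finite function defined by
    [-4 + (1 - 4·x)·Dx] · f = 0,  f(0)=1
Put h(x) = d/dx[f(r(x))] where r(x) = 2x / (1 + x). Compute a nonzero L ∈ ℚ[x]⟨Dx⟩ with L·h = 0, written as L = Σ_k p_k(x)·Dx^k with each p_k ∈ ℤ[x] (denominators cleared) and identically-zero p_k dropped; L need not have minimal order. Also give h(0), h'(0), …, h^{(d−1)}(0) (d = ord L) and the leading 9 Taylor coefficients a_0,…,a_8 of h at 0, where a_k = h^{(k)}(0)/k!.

f: a_k = 1, 4, 16, 64, 256, 1024, 4096, 16384, 65536, …
h₀=f(r): pull back L_f along r ⇒ L₀.
Differentiate: ansatz ord ≤ ord L₀ ⇒ L.
L = 14 + (-1 + 7·x)·Dx  (order 1).
h: a_k = 8, 112, 1176, 10976, 96040, 806736, 6588344, 52706752, 415065672, …
ICs: h(0) = 8.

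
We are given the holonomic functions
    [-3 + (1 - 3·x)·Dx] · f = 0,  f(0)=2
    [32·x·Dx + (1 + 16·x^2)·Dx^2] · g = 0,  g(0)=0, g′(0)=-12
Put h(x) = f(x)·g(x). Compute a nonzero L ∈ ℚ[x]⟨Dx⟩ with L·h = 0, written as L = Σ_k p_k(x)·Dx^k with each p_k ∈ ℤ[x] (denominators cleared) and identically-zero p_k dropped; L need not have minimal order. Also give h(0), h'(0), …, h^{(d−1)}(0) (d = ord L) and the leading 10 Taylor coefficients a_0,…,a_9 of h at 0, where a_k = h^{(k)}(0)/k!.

f: a_k = 2, 6, 18, 54, 162, 486, 1458, 4374, 13122, 39366, …
g: a_k = 0, -12, 0, 64, 0, -3072/5, 0, 49152/7, 0, -262144/3, …
h₀=f·g: eliminate ⇒ L₀, order ≤ 1·2.
L = 96·x + (6 - 32·x + 192·x^2)·Dx + (-1 + 3·x - 16·x^2 + 48·x^3)·Dx^2  (order 2).
h: a_k = 0, -24, -72, -88, -264, -10104/5, -30312/5, -145032/35, -435096/35, -22265944/105, …
ICs: h(0) = 0, h′(0) = -24.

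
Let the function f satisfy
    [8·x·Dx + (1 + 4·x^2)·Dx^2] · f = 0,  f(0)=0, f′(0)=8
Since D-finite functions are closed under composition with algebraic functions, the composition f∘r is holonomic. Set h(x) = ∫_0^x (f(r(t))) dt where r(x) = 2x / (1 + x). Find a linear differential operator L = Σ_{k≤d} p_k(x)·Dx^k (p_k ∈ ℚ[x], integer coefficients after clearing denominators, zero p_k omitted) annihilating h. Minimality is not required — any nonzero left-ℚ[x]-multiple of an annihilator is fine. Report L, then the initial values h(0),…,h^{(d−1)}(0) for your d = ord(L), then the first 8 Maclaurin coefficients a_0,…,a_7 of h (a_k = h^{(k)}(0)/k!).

f: a_k = 0, 8, 0, -32/3, 0, 128/5, 0, -512/7, …
f∘r: x↦r, Dx↦Dx/r' in L_f ⇒ L₀.
h=∫₀ˣh₀: take L = L₀·Dx.
L = (2 + 34·x)·Dx^2 + (1 + 2·x + 17·x^2)·Dx^3  (order 3).
h: a_k = 0, 0, 8, -16/3, -52/3, 48, 808/15, -9776/21, …
ICs: h(0) = 0, h′(0) = 0, h′′(0) = 16.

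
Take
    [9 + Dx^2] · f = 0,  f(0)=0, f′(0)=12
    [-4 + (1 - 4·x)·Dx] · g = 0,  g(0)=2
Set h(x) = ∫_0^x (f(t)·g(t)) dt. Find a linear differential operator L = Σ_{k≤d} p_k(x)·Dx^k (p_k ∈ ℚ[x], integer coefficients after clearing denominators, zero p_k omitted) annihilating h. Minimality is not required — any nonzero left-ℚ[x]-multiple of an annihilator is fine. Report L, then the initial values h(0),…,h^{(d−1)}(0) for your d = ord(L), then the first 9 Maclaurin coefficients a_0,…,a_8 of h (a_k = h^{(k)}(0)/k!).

f: a_k = 0, 12, 0, -18, 0, 81/10, 0, -243/140, 0, …
g: a_k = 2, 8, 32, 128, 512, 2048, 8192, 32768, 131072, …
Product ⇒ symmetric product L₀, ord ≤ 2.
Integrate: L := L₀·Dx.
L = (-9 + 36·x)·Dx + 8·Dx^2 + (-1 + 4·x)·Dx^3  (order 3).
h: a_k = 0, 0, 12, 32, 87, 1392/5, 9307/10, 111684/35, 6254061/560, …
ICs: h(0) = 0, h′(0) = 0, h′′(0) = 24.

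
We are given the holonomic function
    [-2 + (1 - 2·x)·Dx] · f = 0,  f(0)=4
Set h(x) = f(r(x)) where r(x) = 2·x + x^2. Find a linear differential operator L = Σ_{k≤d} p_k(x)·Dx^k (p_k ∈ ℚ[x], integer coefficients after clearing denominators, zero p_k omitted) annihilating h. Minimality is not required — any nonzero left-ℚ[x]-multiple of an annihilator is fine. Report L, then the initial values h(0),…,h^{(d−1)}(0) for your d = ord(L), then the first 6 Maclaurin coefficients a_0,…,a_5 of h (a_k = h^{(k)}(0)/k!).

f: a_k = 4, 8, 16, 32, 64, 128, …
L₀ from L_f via x↦r, Dx↦r'^{-1}Dx.
L = (4 + 4·x) + (-1 + 4·x + 2·x^2)·Dx  (order 1).
h: a_k = 4, 16, 72, 320, 1424, 6336, …
ICs: h(0) = 4.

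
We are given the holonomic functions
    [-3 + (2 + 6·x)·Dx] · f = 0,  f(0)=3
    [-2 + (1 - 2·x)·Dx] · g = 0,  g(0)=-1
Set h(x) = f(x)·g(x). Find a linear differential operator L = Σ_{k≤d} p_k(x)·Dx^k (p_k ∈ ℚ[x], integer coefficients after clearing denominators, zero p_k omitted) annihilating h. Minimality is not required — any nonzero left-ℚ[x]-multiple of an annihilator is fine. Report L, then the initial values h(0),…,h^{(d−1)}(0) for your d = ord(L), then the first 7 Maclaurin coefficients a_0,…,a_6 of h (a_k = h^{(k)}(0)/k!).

L = (7 + 6·x) + (-2 - 2·x + 12·x^2)·Dx  (order 1).
h: a_k = -3, -21/2, -141/8, -645/16, -9105/128, -41523/256, -286257/1024, …
ICs: h(0) = -3.

f: a_k = 3, 9/2, -27/8, 81/16, -1215/128, 5103/256, -45927/1024, …
g: a_k = -1, -2, -4, -8, -16, -32, -64, …
L₀ := L_f ⊗_s L_g (sym. prod.), ord ≤ 1.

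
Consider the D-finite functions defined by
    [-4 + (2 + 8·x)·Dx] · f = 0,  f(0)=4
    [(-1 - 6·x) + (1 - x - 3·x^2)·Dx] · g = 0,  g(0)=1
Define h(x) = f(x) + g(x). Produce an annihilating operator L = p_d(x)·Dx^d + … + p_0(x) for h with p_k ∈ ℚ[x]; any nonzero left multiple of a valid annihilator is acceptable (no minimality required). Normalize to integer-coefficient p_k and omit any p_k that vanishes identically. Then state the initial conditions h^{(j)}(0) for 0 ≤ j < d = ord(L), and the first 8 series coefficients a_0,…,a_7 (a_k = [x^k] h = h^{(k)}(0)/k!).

f: a_k = 4, 8, -8, 16, -40, 112, -336, 1056, …
g: a_k = 1, 1, 4, 7, 19, 40, 97, 217, …
Weyl lclm of L_f,L_g ⇒ L₀ (ord ≤ 2).
L = (20 + 120·x + 216·x^2 + 360·x^3) + (-12 - 74·x - 306·x^2 - 744·x^3 - 900·x^4)·Dx + (-1 + 9·x + 73·x^2 + 18·x^3 - 354·x^4 - 360·x^5)·Dx^2  (order 2).
h: a_k = 5, 9, -4, 23, -21, 152, -239, 1273, …
ICs: h(0) = 5, h′(0) = 9.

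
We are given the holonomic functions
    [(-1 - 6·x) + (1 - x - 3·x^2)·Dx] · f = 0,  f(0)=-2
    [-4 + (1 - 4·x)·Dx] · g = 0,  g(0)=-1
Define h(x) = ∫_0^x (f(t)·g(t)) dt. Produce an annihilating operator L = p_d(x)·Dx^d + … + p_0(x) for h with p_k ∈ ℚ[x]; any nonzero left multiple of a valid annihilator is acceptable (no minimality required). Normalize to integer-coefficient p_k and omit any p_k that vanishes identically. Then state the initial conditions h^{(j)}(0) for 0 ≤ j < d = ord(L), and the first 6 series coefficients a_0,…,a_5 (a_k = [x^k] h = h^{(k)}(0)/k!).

f: a_k = -2, -2, -8, -14, -38, -80, …
g: a_k = -1, -4, -16, -64, -256, -1024, …
f·g: L₀ = L_f ⊗_s L_g, ord ≤ 1·1.
Integrate: L := L₀·Dx.
L = (-5 + 2·x + 36·x^2)·Dx + (1 - 5·x + x^2 + 12·x^3)·Dx^2  (order 2).
h: a_k = 0, 2, 5, 16, 103/2, 862/5, …
ICs: h(0) = 0, h′(0) = 2.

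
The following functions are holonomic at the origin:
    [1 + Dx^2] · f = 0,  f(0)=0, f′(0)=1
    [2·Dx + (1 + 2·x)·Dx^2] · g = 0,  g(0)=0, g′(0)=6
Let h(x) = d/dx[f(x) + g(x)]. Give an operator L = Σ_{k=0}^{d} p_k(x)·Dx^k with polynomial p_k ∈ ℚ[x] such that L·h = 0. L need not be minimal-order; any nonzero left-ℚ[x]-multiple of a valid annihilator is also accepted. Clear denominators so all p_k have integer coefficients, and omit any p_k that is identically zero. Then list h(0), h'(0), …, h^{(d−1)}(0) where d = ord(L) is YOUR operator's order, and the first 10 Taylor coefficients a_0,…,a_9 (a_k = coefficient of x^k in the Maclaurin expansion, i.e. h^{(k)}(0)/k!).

f: a_k = 0, 1, 0, -1/6, 0, 1/120, 0, -1/5040, 0, 1/362880, …
g: a_k = 0, 6, -6, 8, -12, 96/5, -32, 384/7, -96, 512/3, …
Sum ⇒ L₀ = lclm(L_f,L_g) in ℚ(x)⟨Dx⟩.
h=h₀': d/dx-closure on L₀ ⇒ L.
L = (50 + 8·x + 8·x^2) + (9 + 22·x + 12·x^2 + 8·x^3)·Dx + (50 + 8·x + 8·x^2)·Dx^2 + (9 + 22·x + 12·x^2 + 8·x^3)·Dx^3  (order 3).
h: a_k = 7, -12, 47/2, -48, 2305/24, -192, 276479/720, -768, 61931521/40320, -3072, …
ICs: h(0) = 7, h′(0) = -12, h′′(0) = 47.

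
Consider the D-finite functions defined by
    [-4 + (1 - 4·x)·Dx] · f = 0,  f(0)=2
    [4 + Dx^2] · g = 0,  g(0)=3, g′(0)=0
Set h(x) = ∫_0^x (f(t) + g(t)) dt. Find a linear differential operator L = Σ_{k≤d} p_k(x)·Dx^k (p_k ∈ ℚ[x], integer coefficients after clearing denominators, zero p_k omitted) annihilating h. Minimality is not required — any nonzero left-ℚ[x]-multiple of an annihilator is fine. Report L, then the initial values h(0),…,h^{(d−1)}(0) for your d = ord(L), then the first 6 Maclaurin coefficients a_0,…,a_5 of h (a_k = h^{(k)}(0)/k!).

L = (400 - 128·x + 256·x^2)·Dx + (-36 + 176·x - 192·x^2 + 256·x^3)·Dx^2 + (100 - 32·x + 64·x^2)·Dx^3 + (-9 + 44·x - 48·x^2 + 64·x^3)·Dx^4  (order 4).
h: a_k = 0, 5, 4, 26/3, 32, 514/5, …
ICs: h(0) = 0, h′(0) = 5, h′′(0) = 8, h′′′(0) = 52.

f: a_k = 2, 8, 32, 128, 512, 2048, …
g: a_k = 3, 0, -6, 0, 2, 0, …
Weyl lclm of L_f,L_g ⇒ L₀ (ord ≤ 3).
∫: right-multiply L₀ by Dx.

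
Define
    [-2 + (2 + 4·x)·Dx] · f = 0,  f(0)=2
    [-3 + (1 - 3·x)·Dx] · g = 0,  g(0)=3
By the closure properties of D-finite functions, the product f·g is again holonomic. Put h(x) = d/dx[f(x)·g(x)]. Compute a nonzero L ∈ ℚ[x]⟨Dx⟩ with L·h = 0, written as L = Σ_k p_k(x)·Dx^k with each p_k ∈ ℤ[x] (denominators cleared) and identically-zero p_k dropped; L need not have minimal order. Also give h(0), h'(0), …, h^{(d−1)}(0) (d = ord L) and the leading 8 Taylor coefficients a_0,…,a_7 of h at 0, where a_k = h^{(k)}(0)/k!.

L = (23 + 72·x + 27·x^2) + (-4 + x + 27·x^2 + 18·x^3)·Dx  (order 1).
h: a_k = 24, 138, 630, 2505, 9420, 135459/4, 474453/4, 3252105/8, …
ICs: h(0) = 24.

f: a_k = 2, 2, -1, 1, -5/4, 7/4, -21/8, 33/8, …
g: a_k = 3, 9, 27, 81, 243, 729, 2187, 6561, …
Sym-product of L_f,L_g gives L₀ (≤ ord 1).
Derive L from L₀ (diff closure).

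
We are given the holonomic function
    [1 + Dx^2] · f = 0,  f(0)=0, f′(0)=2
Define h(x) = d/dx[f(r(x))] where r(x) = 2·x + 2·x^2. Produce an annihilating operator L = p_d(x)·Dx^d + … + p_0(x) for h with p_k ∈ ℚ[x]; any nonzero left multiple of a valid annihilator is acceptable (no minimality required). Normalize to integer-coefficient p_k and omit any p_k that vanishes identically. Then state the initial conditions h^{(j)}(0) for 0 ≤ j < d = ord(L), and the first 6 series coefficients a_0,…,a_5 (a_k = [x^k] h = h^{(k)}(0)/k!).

L = (16 + 32·x + 96·x^2 + 128·x^3 + 64·x^4) + (-6 - 12·x)·Dx + (1 + 4·x + 4·x^2)·Dx^2  (order 2).
h: a_k = 4, 8, -8, -32, -112/3, 0, …
ICs: h(0) = 4, h′(0) = 8.

f: a_k = 0, 2, 0, -1/3, 0, 1/60, …
f∘r: x↦r, Dx↦Dx/r' in L_f ⇒ L₀.
h=h₀': d/dx-closure on L₀ ⇒ L.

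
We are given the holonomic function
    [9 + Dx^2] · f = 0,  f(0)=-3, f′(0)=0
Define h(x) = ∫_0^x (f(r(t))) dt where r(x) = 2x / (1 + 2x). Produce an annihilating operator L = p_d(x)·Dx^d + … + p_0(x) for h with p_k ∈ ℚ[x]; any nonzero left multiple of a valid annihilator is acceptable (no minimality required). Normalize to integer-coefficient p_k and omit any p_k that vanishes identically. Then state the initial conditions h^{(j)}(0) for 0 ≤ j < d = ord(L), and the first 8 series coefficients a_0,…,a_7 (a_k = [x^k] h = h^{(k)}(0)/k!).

f: a_k = -3, 0, 27/2, 0, -81/8, 0, 243/80, 0, …
L₀ from L_f via x↦r, Dx↦r'^{-1}Dx.
h=∫₀ˣh₀: take L = L₀·Dx.
L = 36·Dx + (4 + 24·x + 48·x^2 + 32·x^3)·Dx^2 + (1 + 8·x + 24·x^2 + 32·x^3 + 16·x^4)·Dx^3  (order 3).
h: a_k = 0, -3, 0, 18, -54, 486/5, -72, -1404/5, …
ICs: h(0) = 0, h′(0) = -3, h′′(0) = 0.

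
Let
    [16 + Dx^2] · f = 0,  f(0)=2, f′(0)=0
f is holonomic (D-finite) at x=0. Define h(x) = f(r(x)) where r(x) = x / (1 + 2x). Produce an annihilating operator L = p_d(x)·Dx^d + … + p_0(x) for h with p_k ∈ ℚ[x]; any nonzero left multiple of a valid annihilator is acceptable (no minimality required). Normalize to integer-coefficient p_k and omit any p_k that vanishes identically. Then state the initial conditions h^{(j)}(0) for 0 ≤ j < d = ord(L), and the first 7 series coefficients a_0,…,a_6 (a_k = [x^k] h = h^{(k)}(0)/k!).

L = 16 + (4 + 24·x + 48·x^2 + 32·x^3)·Dx + (1 + 8·x + 24·x^2 + 32·x^3 + 16·x^4)·Dx^2  (order 2).
h: a_k = 2, 0, -16, 64, -512/3, 1024/3, -19712/45, …
ICs: h(0) = 2, h′(0) = 0.

f: a_k = 2, 0, -16, 0, 64/3, 0, -512/45, …
h₀=f(r): pull back L_f along r ⇒ L₀.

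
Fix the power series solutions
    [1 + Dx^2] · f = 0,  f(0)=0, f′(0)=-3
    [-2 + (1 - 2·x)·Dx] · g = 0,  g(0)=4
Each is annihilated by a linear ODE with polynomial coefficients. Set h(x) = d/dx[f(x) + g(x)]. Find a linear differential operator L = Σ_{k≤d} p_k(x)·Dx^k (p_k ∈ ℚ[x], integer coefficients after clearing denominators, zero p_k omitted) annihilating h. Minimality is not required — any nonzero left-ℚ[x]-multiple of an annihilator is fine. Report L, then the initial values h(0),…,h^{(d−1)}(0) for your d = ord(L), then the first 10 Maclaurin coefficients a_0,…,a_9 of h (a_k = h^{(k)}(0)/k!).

L = (196 - 16·x + 16·x^2) + (-25 + 54·x - 12·x^2 + 8·x^3)·Dx + (196 - 16·x + 16·x^2)·Dx^2 + (-25 + 54·x - 12·x^2 + 8·x^3)·Dx^3  (order 3).
h: a_k = 5, 32, 195/2, 256, 5119/8, 1536, 860161/240, 8192, 247726079/13440, 40960, …
ICs: h(0) = 5, h′(0) = 32, h′′(0) = 195.

f: a_k = 0, -3, 0, 1/2, 0, -1/40, 0, 1/1680, 0, -1/120960, …
g: a_k = 4, 8, 16, 32, 64, 128, 256, 512, 1024, 2048, …
h₀=f+g: left-lcm gives L₀, ord ≤ 3.
h₀' ⇒ L via d/dx closure of L₀.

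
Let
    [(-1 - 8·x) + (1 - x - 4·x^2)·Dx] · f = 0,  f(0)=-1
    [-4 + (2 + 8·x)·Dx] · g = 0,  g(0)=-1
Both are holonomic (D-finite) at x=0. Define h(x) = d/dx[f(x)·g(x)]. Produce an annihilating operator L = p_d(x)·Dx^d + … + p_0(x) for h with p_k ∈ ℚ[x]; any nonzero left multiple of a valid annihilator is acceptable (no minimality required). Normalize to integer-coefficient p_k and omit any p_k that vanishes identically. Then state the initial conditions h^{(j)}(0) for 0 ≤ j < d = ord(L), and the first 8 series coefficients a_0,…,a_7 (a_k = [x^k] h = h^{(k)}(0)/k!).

L = (10 + 156·x + 540·x^2 + 800·x^3 + 960·x^4) + (-3 - 19·x - 30·x^2 + 56·x^3 + 352·x^4 + 384·x^5)·Dx  (order 1).
h: a_k = 3, 10, 63, 124, 715, 1098, 7133, 7144, …
ICs: h(0) = 3.

f: a_k = -1, -1, -5, -9, -29, -65, -181, -441, …
g: a_k = -1, -2, 2, -4, 10, -28, 84, -264, …
Product ⇒ symmetric product L₀, ord ≤ 1.
h₀' ⇒ L via d/dx closure of L₀.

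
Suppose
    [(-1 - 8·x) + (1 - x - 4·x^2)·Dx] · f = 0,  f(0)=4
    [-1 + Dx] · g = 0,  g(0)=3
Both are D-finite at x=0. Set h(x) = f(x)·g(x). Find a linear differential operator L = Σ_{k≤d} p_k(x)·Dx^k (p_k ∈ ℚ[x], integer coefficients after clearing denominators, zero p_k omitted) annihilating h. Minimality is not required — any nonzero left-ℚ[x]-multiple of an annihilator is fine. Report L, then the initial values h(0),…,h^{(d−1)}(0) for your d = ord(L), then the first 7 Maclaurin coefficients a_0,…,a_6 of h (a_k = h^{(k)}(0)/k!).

L = (2 + 7·x - 4·x^2) + (-1 + x + 4·x^2)·Dx  (order 1).
h: a_k = 12, 24, 78, 176, 977/2, 5963/5, 188797/60, …
ICs: h(0) = 12.

f: a_k = 4, 4, 20, 36, 116, 260, 724, …
g: a_k = 3, 3, 3/2, 1/2, 1/8, 1/40, 1/240, …
h₀=f·g: eliminate ⇒ L₀, order ≤ 1·1.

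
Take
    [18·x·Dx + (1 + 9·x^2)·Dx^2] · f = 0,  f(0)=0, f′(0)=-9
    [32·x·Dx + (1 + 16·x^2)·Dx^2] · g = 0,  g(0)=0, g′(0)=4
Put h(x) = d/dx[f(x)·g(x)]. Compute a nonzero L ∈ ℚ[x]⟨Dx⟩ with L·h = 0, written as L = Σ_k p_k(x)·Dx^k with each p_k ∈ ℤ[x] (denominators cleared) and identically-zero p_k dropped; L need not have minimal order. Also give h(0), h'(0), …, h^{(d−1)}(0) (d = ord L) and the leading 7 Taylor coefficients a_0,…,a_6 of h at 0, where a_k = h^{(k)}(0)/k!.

f: a_k = 0, -9, 0, 27, 0, -729/5, 0, …
g: a_k = 0, 4, 0, -64/3, 0, 1024/5, 0, …
Product ⇒ symmetric product L₀, ord ≤ 4.
h=h₀': d/dx-closure on L₀ ⇒ L.
L = (-3456·x - 144000·x^3 - 1327104·x^5 + 4147200·x^7 + 71663616·x^9) + (-100 - 11532·x^2 - 259200·x^4 - 1161216·x^6 + 14515200·x^8 + 107495424·x^10)·Dx + (-200·x - 7880·x^3 - 86400·x^5 + 194112·x^7 + 8294400·x^9 + 35831808·x^11)·Dx^2 + (-1 - 50·x^2 - 769·x^4 + 110736·x^8 + 1036800·x^10 + 2985984·x^12)·Dx^3  (order 3).
h: a_k = 0, -72, 0, 1200, 0, -90072/5, 0, …
ICs: h(0) = 0, h′(0) = -72, h′′(0) = 0.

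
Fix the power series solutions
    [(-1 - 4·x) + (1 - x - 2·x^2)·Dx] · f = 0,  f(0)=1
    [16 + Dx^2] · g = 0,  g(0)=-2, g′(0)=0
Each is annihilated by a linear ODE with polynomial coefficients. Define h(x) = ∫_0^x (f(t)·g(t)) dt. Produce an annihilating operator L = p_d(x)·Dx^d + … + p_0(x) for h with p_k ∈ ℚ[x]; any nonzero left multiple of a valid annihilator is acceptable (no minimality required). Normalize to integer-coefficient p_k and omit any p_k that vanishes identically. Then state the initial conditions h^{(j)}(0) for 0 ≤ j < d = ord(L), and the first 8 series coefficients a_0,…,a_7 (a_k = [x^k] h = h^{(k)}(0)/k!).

L = (-12 + 16·x + 32·x^2)·Dx + (2 + 8·x)·Dx^2 + (-1 + x + 2·x^2)·Dx^3  (order 3).
h: a_k = 0, -2, -1, 10/3, 3/2, 14/15, 25/9, 1682/315, …
ICs: h(0) = 0, h′(0) = -2, h′′(0) = -2.

f: a_k = 1, 1, 3, 5, 11, 21, 43, 85, …
g: a_k = -2, 0, 16, 0, -64/3, 0, 512/45, 0, …
Sym-product of L_f,L_g gives L₀ (≤ ord 2).
Integrate: L := L₀·Dx.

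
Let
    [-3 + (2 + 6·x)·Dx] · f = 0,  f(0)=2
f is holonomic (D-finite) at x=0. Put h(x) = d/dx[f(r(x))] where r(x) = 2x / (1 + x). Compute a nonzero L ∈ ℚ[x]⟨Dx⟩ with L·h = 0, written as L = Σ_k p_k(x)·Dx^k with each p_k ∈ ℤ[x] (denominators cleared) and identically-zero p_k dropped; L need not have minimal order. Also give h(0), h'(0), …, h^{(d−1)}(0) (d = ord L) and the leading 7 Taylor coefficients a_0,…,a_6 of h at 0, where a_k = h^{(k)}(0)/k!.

f: a_k = 2, 3, -9/4, 27/8, -405/64, 1701/128, -15309/512, …
Substitute x→r, Dx→(1/r')Dx; clear ⇒ L₀.
Derive L from L₀ (diff closure).
L = (-5 - 14·x) + (-1 - 8·x - 7·x^2)·Dx  (order 1).
h: a_k = 6, -30, 153, -861, 20685/4, -128961/4, 1644825/8, …
ICs: h(0) = 6.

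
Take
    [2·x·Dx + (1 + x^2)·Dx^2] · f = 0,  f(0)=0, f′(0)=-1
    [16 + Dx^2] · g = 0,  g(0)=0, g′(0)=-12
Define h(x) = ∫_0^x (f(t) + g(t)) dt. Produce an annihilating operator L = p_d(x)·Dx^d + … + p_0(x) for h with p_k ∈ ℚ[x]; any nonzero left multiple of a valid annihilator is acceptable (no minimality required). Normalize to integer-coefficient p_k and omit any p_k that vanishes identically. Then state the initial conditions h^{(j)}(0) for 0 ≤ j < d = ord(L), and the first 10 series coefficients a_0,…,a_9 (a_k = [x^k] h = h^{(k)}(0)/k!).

L = (64·x + 704·x^3 + 256·x^5)·Dx^2 + (112 + 416·x^2 + 432·x^4 + 128·x^6)·Dx^3 + (4·x + 44·x^3 + 16·x^5)·Dx^4 + (7 + 26·x^2 + 27·x^4 + 8·x^6)·Dx^5  (order 5).
h: a_k = 0, 0, -13/2, 0, 97/12, 0, -43/10, 0, 1039/840, 0, …
ICs: h(0) = 0, h′(0) = 0, h′′(0) = -13, h′′′(0) = 0, h′′′′(0) = 194.

f: a_k = 0, -1, 0, 1/3, 0, -1/5, 0, 1/7, 0, -1/9, …
g: a_k = 0, -12, 0, 32, 0, -128/5, 0, 1024/105, 0, -2048/945, …
f+g: L₀ = lclm(L_f,L_g), ord ≤ 2+2.
Integrate: L := L₀·Dx.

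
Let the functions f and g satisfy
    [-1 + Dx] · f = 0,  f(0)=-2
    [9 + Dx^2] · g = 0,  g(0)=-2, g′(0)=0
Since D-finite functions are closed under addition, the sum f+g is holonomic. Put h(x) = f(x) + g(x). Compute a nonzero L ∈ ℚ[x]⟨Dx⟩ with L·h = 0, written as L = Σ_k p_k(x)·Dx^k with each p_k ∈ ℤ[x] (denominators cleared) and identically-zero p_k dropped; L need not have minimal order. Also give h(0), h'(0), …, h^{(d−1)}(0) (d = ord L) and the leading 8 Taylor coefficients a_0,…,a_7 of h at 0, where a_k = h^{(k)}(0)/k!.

f: a_k = -2, -2, -1, -1/3, -1/12, -1/60, -1/360, -1/2520, …
g: a_k = -2, 0, 9, 0, -27/4, 0, 81/40, 0, …
f+g: L₀ = lclm(L_f,L_g), ord ≤ 1+2.
L = -9 + 9·Dx - Dx^2 + Dx^3  (order 3).
h: a_k = -4, -2, 8, -1/3, -41/6, -1/60, 91/45, -1/2520, …
ICs: h(0) = -4, h′(0) = -2, h′′(0) = 16.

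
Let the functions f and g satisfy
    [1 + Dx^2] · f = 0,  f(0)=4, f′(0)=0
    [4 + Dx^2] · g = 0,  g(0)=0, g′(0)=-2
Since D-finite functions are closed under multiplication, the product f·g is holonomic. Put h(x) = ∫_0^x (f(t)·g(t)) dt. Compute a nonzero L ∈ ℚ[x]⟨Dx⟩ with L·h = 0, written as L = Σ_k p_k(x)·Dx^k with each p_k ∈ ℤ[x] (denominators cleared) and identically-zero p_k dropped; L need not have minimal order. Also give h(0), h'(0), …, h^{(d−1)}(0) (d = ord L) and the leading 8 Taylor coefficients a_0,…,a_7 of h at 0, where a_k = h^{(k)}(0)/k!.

f: a_k = 4, 0, -2, 0, 1/6, 0, -1/180, 0, …
g: a_k = 0, -2, 0, 4/3, 0, -4/15, 0, 8/315, …
h₀=f·g: eliminate ⇒ L₀, order ≤ 2·2.
h=∫h₀ ⇒ L = L₀·Dx.
L = 9·Dx + 10·Dx^3 + Dx^5  (order 5).
h: a_k = 0, 0, -4, 0, 7/3, 0, -61/90, 0, …
ICs: h(0) = 0, h′(0) = 0, h′′(0) = -8, h′′′(0) = 0, h′′′′(0) = 56.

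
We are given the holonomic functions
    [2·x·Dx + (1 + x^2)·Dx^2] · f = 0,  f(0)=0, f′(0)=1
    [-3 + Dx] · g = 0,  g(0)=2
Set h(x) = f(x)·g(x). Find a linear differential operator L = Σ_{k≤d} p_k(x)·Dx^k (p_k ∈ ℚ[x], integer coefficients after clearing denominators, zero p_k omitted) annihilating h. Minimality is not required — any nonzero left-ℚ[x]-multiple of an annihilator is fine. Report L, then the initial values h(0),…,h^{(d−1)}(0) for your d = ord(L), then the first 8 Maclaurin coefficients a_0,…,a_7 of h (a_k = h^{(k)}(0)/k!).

L = (9 - 6·x + 9·x^2) + (-6 + 2·x - 6·x^2)·Dx + (1 + x^2)·Dx^2  (order 2).
h: a_k = 0, 2, 6, 25/3, 7, 83/20, 9/4, 361/280, …
ICs: h(0) = 0, h′(0) = 2.

f: a_k = 0, 1, 0, -1/3, 0, 1/5, 0, -1/7, …
g: a_k = 2, 6, 9, 9, 27/4, 81/20, 81/40, 243/280, …
L₀ := L_f ⊗_s L_g (sym. prod.), ord ≤ 2.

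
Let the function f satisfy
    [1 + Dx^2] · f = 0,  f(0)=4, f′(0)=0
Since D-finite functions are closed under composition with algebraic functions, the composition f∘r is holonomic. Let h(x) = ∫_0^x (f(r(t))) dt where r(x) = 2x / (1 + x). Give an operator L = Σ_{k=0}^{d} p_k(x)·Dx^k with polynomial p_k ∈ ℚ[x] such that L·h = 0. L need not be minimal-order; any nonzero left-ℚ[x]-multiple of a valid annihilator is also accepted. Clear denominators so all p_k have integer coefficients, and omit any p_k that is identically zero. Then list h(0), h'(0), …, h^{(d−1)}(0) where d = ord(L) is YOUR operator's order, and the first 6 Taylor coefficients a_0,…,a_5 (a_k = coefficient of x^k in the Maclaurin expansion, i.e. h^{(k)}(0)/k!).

L = 4·Dx + (2 + 6·x + 6·x^2 + 2·x^3)·Dx^2 + (1 + 4·x + 6·x^2 + 4·x^3 + x^4)·Dx^3  (order 3).
h: a_k = 0, 4, 0, -8/3, 4, -64/15, …
ICs: h(0) = 0, h′(0) = 4, h′′(0) = 0.

f: a_k = 4, 0, -2, 0, 1/6, 0, …
Change of var in L_f (x↦r) gives L₀.
Integrate: L := L₀·Dx.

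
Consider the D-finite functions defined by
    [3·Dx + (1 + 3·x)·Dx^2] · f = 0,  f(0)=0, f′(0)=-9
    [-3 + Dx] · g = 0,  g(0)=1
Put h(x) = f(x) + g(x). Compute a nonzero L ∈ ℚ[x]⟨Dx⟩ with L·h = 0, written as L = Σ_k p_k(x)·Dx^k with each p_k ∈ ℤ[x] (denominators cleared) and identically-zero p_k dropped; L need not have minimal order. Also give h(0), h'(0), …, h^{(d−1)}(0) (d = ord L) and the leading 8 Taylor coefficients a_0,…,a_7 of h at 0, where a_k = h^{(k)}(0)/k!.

f: a_k = 0, -9, 27/2, -27, 243/4, -729/5, 729/2, -6561/7, …
g: a_k = 1, 3, 9/2, 9/2, 27/8, 81/40, 81/80, 243/560, …
Weyl lclm of L_f,L_g ⇒ L₀ (ord ≤ 3).
L = (-27 - 27·x)·Dx + (3 - 18·x - 27·x^2)·Dx^2 + (2 + 9·x + 9·x^2)·Dx^3  (order 3).
h: a_k = 1, -6, 18, -45/2, 513/8, -5751/40, 29241/80, -524637/560, …
ICs: h(0) = 1, h′(0) = -6, h′′(0) = 36.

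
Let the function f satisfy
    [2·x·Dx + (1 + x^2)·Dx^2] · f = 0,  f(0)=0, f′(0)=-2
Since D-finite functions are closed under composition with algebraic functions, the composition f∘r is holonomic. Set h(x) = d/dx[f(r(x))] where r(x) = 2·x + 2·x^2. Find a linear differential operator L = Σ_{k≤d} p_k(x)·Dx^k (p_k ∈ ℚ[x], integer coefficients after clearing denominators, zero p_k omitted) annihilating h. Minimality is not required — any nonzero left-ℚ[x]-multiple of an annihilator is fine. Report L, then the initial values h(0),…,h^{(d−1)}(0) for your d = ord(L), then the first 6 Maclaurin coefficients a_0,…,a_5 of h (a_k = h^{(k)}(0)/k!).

L = (-2 + 8·x + 32·x^2 + 48·x^3 + 24·x^4) + (1 + 2·x + 4·x^2 + 16·x^3 + 20·x^4 + 8·x^5)·Dx  (order 1).
h: a_k = -4, -8, 16, 64, 16, -352, …
ICs: h(0) = -4.

f: a_k = 0, -2, 0, 2/3, 0, -2/5, …
Substitute x→r, Dx→(1/r')Dx; clear ⇒ L₀.
h=h₀': d/dx-closure on L₀ ⇒ L.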